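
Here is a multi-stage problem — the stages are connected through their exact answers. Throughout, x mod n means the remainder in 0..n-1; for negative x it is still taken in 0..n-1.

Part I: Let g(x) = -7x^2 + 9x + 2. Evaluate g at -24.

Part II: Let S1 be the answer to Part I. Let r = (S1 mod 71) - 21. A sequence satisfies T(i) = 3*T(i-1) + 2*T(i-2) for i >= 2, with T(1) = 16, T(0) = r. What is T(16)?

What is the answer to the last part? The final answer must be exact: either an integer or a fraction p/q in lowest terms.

1961921990

Part I: -7*(-24)^2 + 9*(-24)^1 + 2 = (-4032) + (-216) + (2) = -4246; answer -4246
Part II: S1 = -4246; r = -7; T(2) = 3*(16) + 2*(-7) = 34; iterating: T(2)=34, T(3)=134, T(4)=470, T(5)=1678, T(6)=5974, T(7)=21278, T(8)=75782, T(9)=269902, T(10)=961270, T(11)=3423614, T(12)=12193382, T(13)=43427374, T(14)=154668886, T(15)=550861406, T(16)=1961921990; answer 1961921990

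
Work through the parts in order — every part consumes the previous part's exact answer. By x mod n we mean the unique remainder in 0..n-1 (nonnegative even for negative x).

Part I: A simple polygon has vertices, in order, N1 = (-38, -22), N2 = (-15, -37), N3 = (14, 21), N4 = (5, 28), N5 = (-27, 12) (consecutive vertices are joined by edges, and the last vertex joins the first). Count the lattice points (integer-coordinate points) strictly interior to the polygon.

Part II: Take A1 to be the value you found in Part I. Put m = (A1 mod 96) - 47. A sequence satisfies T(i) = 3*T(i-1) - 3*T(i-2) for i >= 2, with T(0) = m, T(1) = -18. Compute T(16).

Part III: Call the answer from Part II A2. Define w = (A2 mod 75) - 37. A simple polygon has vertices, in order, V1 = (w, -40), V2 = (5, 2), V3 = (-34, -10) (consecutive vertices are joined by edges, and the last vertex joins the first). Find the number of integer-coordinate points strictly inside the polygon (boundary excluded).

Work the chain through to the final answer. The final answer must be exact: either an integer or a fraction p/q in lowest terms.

976

Part I: cross terms: (-38*-37 - -15*-22)=1076, (-15*21 - 14*-37)=203, (14*28 - 5*21)=287, (5*12 - -27*28)=816, (-27*-22 - -38*12)=1050; twice the area = |3432| = 3432; area = 1716; boundary points = 1 + 29 + 1 + 16 + 1 = 48; strictly interior points = area - boundary/2 + 1 = 1693; answer 1693
Part II: A1 = 1693; m = 14; T(2) = 3*(-18) - 3*(14) = -96; iterating: T(2)=-96, T(3)=-234, T(4)=-414, T(5)=-540, T(6)=-378, T(7)=486, T(8)=2592, T(9)=6318, T(10)=11178, T(11)=14580, T(12)=10206, T(13)=-13122, T(14)=-69984, T(15)=-170586, T(16)=-301806; answer -301806
Part III: A2 = -301806; w = 32; cross terms: (32*2 - 5*-40)=264, (5*-10 - -34*2)=18, (-34*-40 - 32*-10)=1680; twice the area = |1962| = 1962; area = 981; boundary points = 3 + 3 + 6 = 12; strictly interior points = area - boundary/2 + 1 = 976; answer 976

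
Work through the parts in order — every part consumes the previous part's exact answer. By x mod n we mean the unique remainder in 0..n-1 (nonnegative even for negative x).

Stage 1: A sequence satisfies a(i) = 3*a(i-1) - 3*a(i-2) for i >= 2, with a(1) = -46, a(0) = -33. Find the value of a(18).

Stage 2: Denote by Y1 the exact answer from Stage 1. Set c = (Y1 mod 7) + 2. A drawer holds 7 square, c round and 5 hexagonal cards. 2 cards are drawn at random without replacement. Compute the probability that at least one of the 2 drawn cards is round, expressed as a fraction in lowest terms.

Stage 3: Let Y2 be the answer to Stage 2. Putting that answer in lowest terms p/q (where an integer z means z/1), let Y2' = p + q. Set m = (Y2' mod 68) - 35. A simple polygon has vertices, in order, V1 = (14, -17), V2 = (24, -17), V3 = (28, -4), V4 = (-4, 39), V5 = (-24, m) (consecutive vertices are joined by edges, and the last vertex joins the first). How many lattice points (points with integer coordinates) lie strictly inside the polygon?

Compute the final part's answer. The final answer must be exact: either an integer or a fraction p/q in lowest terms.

Stage 1: a(2) = 3*(-46) - 3*(-33) = -39; iterating: a(2)=-39, a(3)=21, a(4)=180, a(5)=477, a(6)=891, a(7)=1242, a(8)=1053, a(9)=-567, a(10)=-4860, a(11)=-12879, a(12)=-24057, a(13)=-33534, a(14)=-28431, a(15)=15309, a(16)=131220, a(17)=347733, a(18)=649539; answer 649539
Stage 2: Y1 = 649539; c = 4; total draws C(16,2) = 120; complement C(12,2) = 66; favorable 120 - 66 = 54; P = 9/20; answer 9/20
Stage 3: Y2 = 9/20; threaded value p + q = 29; m = -6; cross terms: (14*-17 - 24*-17)=170, (24*-4 - 28*-17)=380, (28*39 - -4*-4)=1076, (-4*-6 - -24*39)=960, (-24*-17 - 14*-6)=492; twice the area = |3078| = 3078; area = 1539; boundary points = 10 + 1 + 1 + 5 + 1 = 18; strictly interior points = area - boundary/2 + 1 = 1531; answer 1531

1531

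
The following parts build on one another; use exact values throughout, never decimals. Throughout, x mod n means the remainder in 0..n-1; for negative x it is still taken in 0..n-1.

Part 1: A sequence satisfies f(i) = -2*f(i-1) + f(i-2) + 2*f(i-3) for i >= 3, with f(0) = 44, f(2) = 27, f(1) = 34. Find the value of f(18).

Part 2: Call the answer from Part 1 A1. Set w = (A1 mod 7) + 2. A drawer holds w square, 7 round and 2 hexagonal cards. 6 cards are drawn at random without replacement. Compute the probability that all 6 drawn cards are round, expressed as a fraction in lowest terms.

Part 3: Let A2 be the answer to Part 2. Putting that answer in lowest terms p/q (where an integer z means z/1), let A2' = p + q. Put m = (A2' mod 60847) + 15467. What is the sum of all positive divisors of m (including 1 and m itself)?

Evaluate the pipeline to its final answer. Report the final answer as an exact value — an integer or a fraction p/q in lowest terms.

44928

Part 1: f(3) = -2*(27) + 1*(34) + 2*(44) = 68; iterating: f(3)=68, f(4)=-41, f(5)=204, f(6)=-313, f(7)=748, f(8)=-1401, f(9)=2924, f(10)=-5753, f(11)=11628, f(12)=-23161, f(13)=46444, f(14)=-92793, f(15)=185708, f(16)=-371321, f(17)=742764, f(18)=-1485433; answer -1485433
Part 2: A1 = -1485433; w = 4; total draws C(13,6) = 1716; favorable C(7,6) = 7; P = 7/1716; answer 7/1716
Part 3: A2 = 7/1716; threaded value p + q = 1723; m = 17190; 17190 = 2 * 3^2 * 5 * 191; sigma = (1 + 2) * (1 + 3 + 9) * (1 + 5) * (1 + 191) = 3 * 13 * 6 * 192 = 44928; answer 44928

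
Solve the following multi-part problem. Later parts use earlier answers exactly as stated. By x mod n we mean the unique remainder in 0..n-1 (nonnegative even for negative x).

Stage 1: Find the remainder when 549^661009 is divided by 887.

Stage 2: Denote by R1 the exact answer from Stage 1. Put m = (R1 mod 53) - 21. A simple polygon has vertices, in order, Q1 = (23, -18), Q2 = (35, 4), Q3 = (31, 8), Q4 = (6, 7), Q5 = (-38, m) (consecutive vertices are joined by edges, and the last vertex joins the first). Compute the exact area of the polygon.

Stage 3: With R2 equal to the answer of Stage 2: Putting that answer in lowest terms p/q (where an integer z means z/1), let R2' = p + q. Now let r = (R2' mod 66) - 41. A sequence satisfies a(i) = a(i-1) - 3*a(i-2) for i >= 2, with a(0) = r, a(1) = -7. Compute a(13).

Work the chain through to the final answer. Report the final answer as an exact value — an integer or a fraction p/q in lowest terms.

Stage 1: squarings mod 887: 549^1=549, 549^2=708, 549^4=109, 549^8=350, 549^16=94, 549^32=853, 549^64=269, 549^128=514, 549^256=757, 549^512=47, 549^1024=435, 549^2048=294, 549^4096=397, 549^8192=610, 549^16384=447, 549^32768=234, 549^65536=649, 549^131072=763, 549^262144=297, 549^524288=396; 549^661009 = 549^1 * 549^16 * 549^512 * 549^1024 * 549^4096 * 549^131072 * 549^524288 = 443 (mod 887); answer 443
Stage 2: R1 = 443; m = -2; cross terms: (23*4 - 35*-18)=722, (35*8 - 31*4)=156, (31*7 - 6*8)=169, (6*-2 - -38*7)=254, (-38*-18 - 23*-2)=730; twice the area = |2031| = 2031; area = 2031/2; answer 2031/2
Stage 3: R2 = 2031/2; threaded value p + q = 2033; r = 12; a(2) = 1*(-7) - 3*(12) = -43; iterating: a(2)=-43, a(3)=-22, a(4)=107, a(5)=173, a(6)=-148, a(7)=-667, a(8)=-223, a(9)=1778, a(10)=2447, a(11)=-2887, a(12)=-10228, a(13)=-1567; answer -1567

-1567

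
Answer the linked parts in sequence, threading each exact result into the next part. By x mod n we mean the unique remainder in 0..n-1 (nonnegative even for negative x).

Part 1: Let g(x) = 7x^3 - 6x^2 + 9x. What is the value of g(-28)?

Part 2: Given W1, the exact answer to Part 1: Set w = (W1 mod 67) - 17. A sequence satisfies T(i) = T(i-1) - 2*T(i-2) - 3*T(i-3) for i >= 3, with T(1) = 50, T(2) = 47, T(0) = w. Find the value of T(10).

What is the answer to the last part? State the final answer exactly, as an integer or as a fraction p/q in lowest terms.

-15838

Part 1: 7*(-28)^3 - 6*(-28)^2 + 9*(-28)^1 = (-153664) + (-4704) + (-252) = -158620; answer -158620
Part 2: W1 = -158620; w = 19; T(3) = 1*(47) - 2*(50) - 3*(19) = -110; iterating: T(3)=-110, T(4)=-354, T(5)=-275, T(6)=763, T(7)=2375, T(8)=1674, T(9)=-5365, T(10)=-15838; answer -15838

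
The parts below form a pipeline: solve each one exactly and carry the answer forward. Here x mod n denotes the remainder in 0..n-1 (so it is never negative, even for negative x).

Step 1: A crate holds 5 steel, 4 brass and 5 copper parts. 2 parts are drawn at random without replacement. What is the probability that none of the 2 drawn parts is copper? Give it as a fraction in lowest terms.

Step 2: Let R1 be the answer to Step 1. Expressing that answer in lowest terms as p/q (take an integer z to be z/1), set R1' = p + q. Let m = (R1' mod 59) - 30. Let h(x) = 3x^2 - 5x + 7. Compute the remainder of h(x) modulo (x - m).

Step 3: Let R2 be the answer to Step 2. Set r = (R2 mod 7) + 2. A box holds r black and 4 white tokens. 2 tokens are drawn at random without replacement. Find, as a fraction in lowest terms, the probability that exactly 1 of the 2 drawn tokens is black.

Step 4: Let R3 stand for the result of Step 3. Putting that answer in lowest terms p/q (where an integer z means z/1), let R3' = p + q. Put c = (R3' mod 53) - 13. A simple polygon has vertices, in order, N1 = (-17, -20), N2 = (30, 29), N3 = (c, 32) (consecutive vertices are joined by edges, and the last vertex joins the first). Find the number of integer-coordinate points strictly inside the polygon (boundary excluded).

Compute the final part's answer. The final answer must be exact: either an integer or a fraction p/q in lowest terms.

Step 1: total draws C(14,2) = 91; favorable C(9,2) = 36; P = 36/91; answer 36/91
Step 2: R1 = 36/91; threaded value p + q = 127; m = -21; remainder = value at the root: 3*(-21)^2 - 5*(-21)^1 + 7 = (1323) + (105) + (7) = 1435; answer 1435
Step 3: R2 = 1435; r = 2; total draws C(6,2) = 15; favorable C(2,1)*C(4,1) = 8; P = 8/15; answer 8/15
Step 4: R3 = 8/15; threaded value p + q = 23; c = 10; cross terms: (-17*29 - 30*-20)=107, (30*32 - 10*29)=670, (10*-20 - -17*32)=344; twice the area = |1121| = 1121; area = 1121/2; boundary points = 1 + 1 + 1 = 3; strictly interior points = area - boundary/2 + 1 = 560; answer 560

560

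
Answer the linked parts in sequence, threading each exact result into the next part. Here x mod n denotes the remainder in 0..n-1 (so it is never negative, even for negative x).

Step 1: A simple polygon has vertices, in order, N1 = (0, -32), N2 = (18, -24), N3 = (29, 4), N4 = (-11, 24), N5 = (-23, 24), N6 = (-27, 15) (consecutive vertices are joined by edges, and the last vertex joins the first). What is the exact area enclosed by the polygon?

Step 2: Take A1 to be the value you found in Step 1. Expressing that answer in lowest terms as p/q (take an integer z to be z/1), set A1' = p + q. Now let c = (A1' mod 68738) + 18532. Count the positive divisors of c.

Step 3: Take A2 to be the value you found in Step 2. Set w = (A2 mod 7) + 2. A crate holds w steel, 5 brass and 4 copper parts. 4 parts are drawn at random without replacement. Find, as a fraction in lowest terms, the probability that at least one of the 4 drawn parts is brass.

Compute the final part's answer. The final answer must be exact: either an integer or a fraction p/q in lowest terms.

129/143

Step 1: cross terms: (0*-24 - 18*-32)=576, (18*4 - 29*-24)=768, (29*24 - -11*4)=740, (-11*24 - -23*24)=288, (-23*15 - -27*24)=303, (-27*-32 - 0*15)=864; twice the area = |3539| = 3539; area = 3539/2; answer 3539/2
Step 2: A1 = 3539/2; threaded value p + q = 3541; c = 22073; 22073 is prime, so its only divisors are 1 and 22073; count = 2; answer 2
Step 3: A2 = 2; w = 4; total draws C(13,4) = 715; complement C(8,4) = 70; favorable 715 - 70 = 645; P = 129/143; answer 129/143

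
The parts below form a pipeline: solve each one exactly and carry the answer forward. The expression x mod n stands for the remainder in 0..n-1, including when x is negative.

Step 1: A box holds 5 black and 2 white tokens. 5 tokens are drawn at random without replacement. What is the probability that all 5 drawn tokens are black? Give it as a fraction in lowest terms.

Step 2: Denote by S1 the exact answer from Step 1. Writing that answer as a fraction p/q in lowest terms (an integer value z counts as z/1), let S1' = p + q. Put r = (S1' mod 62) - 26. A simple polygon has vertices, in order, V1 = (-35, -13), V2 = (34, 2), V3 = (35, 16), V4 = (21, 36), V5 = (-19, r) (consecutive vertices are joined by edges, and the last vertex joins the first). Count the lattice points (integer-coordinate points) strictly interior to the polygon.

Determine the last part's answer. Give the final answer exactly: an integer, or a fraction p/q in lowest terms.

Step 1: total draws C(7,5) = 21; favorable C(5,5) = 1; P = 1/21; answer 1/21
Step 2: S1 = 1/21; threaded value p + q = 22; r = -4; cross terms: (-35*2 - 34*-13)=372, (34*16 - 35*2)=474, (35*36 - 21*16)=924, (21*-4 - -19*36)=600, (-19*-13 - -35*-4)=107; twice the area = |2477| = 2477; area = 2477/2; boundary points = 3 + 1 + 2 + 40 + 1 = 47; strictly interior points = area - boundary/2 + 1 = 1216; answer 1216

1216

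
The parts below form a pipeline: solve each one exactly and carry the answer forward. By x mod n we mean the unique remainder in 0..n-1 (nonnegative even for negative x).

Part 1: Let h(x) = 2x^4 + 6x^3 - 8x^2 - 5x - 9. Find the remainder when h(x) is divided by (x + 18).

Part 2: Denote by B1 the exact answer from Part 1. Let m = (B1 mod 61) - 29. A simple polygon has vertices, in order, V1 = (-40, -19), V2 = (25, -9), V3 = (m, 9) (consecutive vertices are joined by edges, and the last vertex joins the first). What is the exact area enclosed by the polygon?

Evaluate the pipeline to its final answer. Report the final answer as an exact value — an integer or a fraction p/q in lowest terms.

Part 1: remainder = value at the root: 2*(-18)^4 + 6*(-18)^3 - 8*(-18)^2 - 5*(-18)^1 - 9 = (209952) + (-34992) + (-2592) + (90) + (-9) = 172449; answer 172449
Part 2: B1 = 172449; m = -27; cross terms: (-40*-9 - 25*-19)=835, (25*9 - -27*-9)=-18, (-27*-19 - -40*9)=873; twice the area = |1690| = 1690; area = 845; answer 845

845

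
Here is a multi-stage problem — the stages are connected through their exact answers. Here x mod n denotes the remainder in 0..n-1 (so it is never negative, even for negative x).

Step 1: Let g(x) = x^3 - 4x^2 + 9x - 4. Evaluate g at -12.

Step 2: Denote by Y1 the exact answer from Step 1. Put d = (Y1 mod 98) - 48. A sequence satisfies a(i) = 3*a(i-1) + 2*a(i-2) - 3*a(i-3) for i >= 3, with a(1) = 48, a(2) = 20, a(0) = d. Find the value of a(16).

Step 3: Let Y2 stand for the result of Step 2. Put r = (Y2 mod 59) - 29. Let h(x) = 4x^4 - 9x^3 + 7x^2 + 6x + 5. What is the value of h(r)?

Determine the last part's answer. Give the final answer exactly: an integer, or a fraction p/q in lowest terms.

369797

Step 1: 1*(-12)^3 - 4*(-12)^2 + 9*(-12)^1 - 4 = (-1728) + (-576) + (-108) + (-4) = -2416; answer -2416
Step 2: Y1 = -2416; d = -14; a(3) = 3*(20) + 2*(48) - 3*(-14) = 198; iterating: a(3)=198, a(4)=490, a(5)=1806, a(6)=5804, a(7)=19554, a(8)=64852, a(9)=216252, a(10)=719798, a(11)=2397342, a(12)=7982866, a(13)=26583888, a(14)=88525370, a(15)=294795288, a(16)=981684940; answer 981684940
Step 3: Y2 = 981684940; r = 18; 4*(18)^4 - 9*(18)^3 + 7*(18)^2 + 6*(18)^1 + 5 = (419904) + (-52488) + (2268) + (108) + (5) = 369797; answer 369797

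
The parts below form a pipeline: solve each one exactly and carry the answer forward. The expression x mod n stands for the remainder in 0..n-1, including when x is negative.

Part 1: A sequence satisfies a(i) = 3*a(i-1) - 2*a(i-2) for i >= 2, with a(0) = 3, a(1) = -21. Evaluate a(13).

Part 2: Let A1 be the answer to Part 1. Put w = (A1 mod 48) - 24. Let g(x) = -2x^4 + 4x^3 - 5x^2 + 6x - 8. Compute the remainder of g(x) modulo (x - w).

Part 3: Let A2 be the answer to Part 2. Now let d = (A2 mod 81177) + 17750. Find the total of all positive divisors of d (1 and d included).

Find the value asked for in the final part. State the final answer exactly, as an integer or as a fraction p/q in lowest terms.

239460

Part 1: a(2) = 3*(-21) - 2*(3) = -69; iterating: a(2)=-69, a(3)=-165, a(4)=-357, a(5)=-741, a(6)=-1509, a(7)=-3045, a(8)=-6117, a(9)=-12261, a(10)=-24549, a(11)=-49125, a(12)=-98277, a(13)=-196581; answer -196581
Part 2: A1 = -196581; w = 3; remainder = value at the root: -2*(3)^4 + 4*(3)^3 - 5*(3)^2 + 6*(3)^1 - 8 = (-162) + (108) + (-45) + (18) + (-8) = -89; answer -89
Part 3: A2 = -89; d = 98838; 98838 = 2 * 3^2 * 17^2 * 19; sigma = (1 + 2) * (1 + 3 + 9) * (1 + 17 + 289) * (1 + 19) = 3 * 13 * 307 * 20 = 239460; answer 239460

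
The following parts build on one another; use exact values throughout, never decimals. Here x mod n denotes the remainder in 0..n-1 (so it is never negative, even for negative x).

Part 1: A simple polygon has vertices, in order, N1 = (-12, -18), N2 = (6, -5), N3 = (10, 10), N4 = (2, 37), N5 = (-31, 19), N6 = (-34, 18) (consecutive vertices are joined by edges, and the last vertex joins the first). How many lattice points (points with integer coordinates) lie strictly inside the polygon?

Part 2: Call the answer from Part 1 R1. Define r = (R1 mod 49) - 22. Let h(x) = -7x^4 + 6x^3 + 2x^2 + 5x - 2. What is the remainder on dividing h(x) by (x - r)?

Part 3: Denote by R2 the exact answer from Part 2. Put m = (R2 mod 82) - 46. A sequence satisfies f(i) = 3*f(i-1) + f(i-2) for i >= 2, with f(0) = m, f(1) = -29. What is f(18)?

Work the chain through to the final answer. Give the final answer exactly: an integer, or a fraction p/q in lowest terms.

Part 1: cross terms: (-12*-5 - 6*-18)=168, (6*10 - 10*-5)=110, (10*37 - 2*10)=350, (2*19 - -31*37)=1185, (-31*18 - -34*19)=88, (-34*-18 - -12*18)=828; twice the area = |2729| = 2729; area = 2729/2; boundary points = 1 + 1 + 1 + 3 + 1 + 2 = 9; strictly interior points = area - boundary/2 + 1 = 1361; answer 1361
Part 2: R1 = 1361; r = 16; remainder = value at the root: -7*(16)^4 + 6*(16)^3 + 2*(16)^2 + 5*(16)^1 - 2 = (-458752) + (24576) + (512) + (80) + (-2) = -433586; answer -433586
Part 3: R2 = -433586; m = -16; f(2) = 3*(-29) + 1*(-16) = -103; iterating: f(2)=-103, f(3)=-338, f(4)=-1117, f(5)=-3689, f(6)=-12184, f(7)=-40241, f(8)=-132907, f(9)=-438962, f(10)=-1449793, f(11)=-4788341, f(12)=-15814816, f(13)=-52232789, f(14)=-172513183, f(15)=-569772338, f(16)=-1881830197, f(17)=-6215262929, f(18)=-20527618984; answer -20527618984

-20527618984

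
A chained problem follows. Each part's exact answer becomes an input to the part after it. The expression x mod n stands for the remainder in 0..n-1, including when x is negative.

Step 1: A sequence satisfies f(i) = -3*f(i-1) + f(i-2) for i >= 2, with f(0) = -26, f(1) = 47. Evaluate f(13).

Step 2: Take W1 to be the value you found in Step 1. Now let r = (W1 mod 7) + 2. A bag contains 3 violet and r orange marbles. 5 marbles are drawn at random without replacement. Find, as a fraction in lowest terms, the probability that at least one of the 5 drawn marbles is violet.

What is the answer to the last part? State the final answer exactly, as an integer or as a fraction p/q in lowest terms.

Step 1: f(2) = -3*(47) + 1*(-26) = -167; iterating: f(2)=-167, f(3)=548, f(4)=-1811, f(5)=5981, f(6)=-19754, f(7)=65243, f(8)=-215483, f(9)=711692, f(10)=-2350559, f(11)=7763369, f(12)=-25640666, f(13)=84685367; answer 84685367
Step 2: W1 = 84685367; r = 6; total draws C(9,5) = 126; complement C(6,5) = 6; favorable 126 - 6 = 120; P = 20/21; answer 20/21

20/21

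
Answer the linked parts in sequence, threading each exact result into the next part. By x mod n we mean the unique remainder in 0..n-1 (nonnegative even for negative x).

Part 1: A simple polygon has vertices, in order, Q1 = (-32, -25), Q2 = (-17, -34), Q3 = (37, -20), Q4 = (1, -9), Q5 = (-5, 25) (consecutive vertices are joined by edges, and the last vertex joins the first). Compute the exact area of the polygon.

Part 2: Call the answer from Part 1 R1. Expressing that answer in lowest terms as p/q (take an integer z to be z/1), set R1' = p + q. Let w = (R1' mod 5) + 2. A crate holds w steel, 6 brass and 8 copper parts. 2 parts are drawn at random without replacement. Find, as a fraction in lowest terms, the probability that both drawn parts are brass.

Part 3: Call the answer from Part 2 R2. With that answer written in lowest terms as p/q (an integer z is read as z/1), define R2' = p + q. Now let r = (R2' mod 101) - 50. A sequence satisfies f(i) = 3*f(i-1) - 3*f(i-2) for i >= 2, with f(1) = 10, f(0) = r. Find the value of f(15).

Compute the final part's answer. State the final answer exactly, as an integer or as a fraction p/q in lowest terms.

312741

Part 1: cross terms: (-32*-34 - -17*-25)=663, (-17*-20 - 37*-34)=1598, (37*-9 - 1*-20)=-313, (1*25 - -5*-9)=-20, (-5*-25 - -32*25)=925; twice the area = |2853| = 2853; area = 2853/2; answer 2853/2
Part 2: R1 = 2853/2; threaded value p + q = 2855; w = 2; total draws C(16,2) = 120; favorable C(6,2) = 15; P = 1/8; answer 1/8
Part 3: R2 = 1/8; threaded value p + q = 9; r = -41; f(2) = 3*(10) - 3*(-41) = 153; iterating: f(2)=153, f(3)=429, f(4)=828, f(5)=1197, f(6)=1107, f(7)=-270, f(8)=-4131, f(9)=-11583, f(10)=-22356, f(11)=-32319, f(12)=-29889, f(13)=7290, f(14)=111537, f(15)=312741; answer 312741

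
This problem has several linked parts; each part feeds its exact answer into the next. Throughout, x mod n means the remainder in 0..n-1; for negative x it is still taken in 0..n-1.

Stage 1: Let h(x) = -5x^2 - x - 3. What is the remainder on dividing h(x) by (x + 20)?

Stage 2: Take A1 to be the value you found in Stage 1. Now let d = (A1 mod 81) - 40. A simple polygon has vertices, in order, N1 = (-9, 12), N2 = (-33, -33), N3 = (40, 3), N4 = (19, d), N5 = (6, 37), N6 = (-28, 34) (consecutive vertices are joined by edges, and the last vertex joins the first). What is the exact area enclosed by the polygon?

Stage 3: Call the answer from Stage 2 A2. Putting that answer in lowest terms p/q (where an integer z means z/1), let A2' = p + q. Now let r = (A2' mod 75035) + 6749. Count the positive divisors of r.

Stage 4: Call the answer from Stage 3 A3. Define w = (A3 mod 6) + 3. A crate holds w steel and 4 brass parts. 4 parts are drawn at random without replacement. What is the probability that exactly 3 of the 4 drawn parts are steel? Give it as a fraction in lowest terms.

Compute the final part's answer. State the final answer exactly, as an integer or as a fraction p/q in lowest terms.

20/63

Stage 1: remainder = value at the root: -5*(-20)^2 - 1*(-20)^1 - 3 = (-2000) + (20) + (-3) = -1983; answer -1983
Stage 2: A1 = -1983; d = 2; cross terms: (-9*-33 - -33*12)=693, (-33*3 - 40*-33)=1221, (40*2 - 19*3)=23, (19*37 - 6*2)=691, (6*34 - -28*37)=1240, (-28*12 - -9*34)=-30; twice the area = |3838| = 3838; area = 1919; answer 1919
Stage 3: A2 = 1919; threaded value p + q = 1920; r = 8669; 8669 is prime, so its only divisors are 1 and 8669; count = 2; answer 2
Stage 4: A3 = 2; w = 5; total draws C(9,4) = 126; favorable C(5,3)*C(4,1) = 40; P = 20/63; answer 20/63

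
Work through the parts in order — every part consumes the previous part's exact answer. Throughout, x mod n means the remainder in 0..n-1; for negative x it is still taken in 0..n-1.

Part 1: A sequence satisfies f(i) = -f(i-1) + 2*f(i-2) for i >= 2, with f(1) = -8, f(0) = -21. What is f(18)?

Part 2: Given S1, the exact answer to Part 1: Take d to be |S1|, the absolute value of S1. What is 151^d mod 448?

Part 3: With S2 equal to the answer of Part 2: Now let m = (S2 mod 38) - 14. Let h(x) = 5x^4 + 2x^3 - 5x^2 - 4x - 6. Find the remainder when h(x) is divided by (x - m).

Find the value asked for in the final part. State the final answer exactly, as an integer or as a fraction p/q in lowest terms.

Part 1: f(2) = -1*(-8) + 2*(-21) = -34; iterating: f(2)=-34, f(3)=18, f(4)=-86, f(5)=122, f(6)=-294, f(7)=538, f(8)=-1126, f(9)=2202, f(10)=-4454, f(11)=8858, f(12)=-17766, f(13)=35482, f(14)=-71014, f(15)=141978, f(16)=-284006, f(17)=567962, f(18)=-1135974; answer -1135974
Part 2: S1 = -1135974; d = 1135974; squarings mod 448: 151^1=151, 151^2=401, 151^4=417, 151^8=65, 151^16=193, 151^32=65, 151^64=193, 151^128=65, 151^256=193, 151^512=65, 151^1024=193, 151^2048=65, 151^4096=193, 151^8192=65, 151^16384=193, 151^32768=65, 151^65536=193, 151^131072=65, 151^262144=193, 151^524288=65, 151^1048576=193; 151^1135974 = 151^2 * 151^4 * 151^32 * 151^64 * 151^256 * 151^1024 * 151^4096 * 151^16384 * 151^65536 * 151^1048576 = 113 (mod 448); answer 113
Part 3: S2 = 113; m = 23; remainder = value at the root: 5*(23)^4 + 2*(23)^3 - 5*(23)^2 - 4*(23)^1 - 6 = (1399205) + (24334) + (-2645) + (-92) + (-6) = 1420796; answer 1420796

1420796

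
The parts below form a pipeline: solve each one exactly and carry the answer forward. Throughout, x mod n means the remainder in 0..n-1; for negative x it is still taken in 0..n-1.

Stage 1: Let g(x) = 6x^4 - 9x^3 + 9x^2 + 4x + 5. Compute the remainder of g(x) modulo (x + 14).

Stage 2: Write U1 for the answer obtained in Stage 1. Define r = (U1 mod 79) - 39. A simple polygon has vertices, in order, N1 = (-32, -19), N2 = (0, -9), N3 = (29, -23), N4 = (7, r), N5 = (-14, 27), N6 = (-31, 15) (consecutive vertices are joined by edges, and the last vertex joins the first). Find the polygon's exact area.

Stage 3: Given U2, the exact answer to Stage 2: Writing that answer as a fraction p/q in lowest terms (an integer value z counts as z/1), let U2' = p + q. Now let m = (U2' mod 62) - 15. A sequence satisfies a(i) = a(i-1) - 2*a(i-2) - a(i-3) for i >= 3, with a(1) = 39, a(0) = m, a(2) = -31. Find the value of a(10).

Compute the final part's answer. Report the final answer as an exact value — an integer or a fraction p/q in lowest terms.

Stage 1: remainder = value at the root: 6*(-14)^4 - 9*(-14)^3 + 9*(-14)^2 + 4*(-14)^1 + 5 = (230496) + (24696) + (1764) + (-56) + (5) = 256905; answer 256905
Stage 2: U1 = 256905; r = 37; cross terms: (-32*-9 - 0*-19)=288, (0*-23 - 29*-9)=261, (29*37 - 7*-23)=1234, (7*27 - -14*37)=707, (-14*15 - -31*27)=627, (-31*-19 - -32*15)=1069; twice the area = |4186| = 4186; area = 2093; answer 2093
Stage 3: U2 = 2093; threaded value p + q = 2094; m = 33; a(3) = 1*(-31) - 2*(39) - 1*(33) = -142; iterating: a(3)=-142, a(4)=-119, a(5)=196, a(6)=576, a(7)=303, a(8)=-1045, a(9)=-2227, a(10)=-440; answer -440

-440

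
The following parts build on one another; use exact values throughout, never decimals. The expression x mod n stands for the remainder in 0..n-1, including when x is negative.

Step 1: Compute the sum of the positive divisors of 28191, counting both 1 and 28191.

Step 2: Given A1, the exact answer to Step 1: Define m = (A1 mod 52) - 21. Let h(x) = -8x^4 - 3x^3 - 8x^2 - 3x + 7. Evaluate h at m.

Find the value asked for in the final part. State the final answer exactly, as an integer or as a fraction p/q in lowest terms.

-4316483

Step 1: 28191 = 3 * 9397; sigma = (1 + 3) * (1 + 9397) = 4 * 9398 = 37592; answer 37592
Step 2: A1 = 37592; m = 27; -8*(27)^4 - 3*(27)^3 - 8*(27)^2 - 3*(27)^1 + 7 = (-4251528) + (-59049) + (-5832) + (-81) + (7) = -4316483; answer -4316483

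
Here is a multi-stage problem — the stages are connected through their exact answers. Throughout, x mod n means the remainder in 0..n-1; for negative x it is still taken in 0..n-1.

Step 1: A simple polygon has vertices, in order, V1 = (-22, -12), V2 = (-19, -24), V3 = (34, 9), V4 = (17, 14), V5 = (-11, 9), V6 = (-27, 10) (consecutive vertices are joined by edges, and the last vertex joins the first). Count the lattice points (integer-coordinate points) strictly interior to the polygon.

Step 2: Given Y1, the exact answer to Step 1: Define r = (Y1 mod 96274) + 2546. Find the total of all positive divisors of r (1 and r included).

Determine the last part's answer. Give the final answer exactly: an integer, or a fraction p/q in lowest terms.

Step 1: cross terms: (-22*-24 - -19*-12)=300, (-19*9 - 34*-24)=645, (34*14 - 17*9)=323, (17*9 - -11*14)=307, (-11*10 - -27*9)=133, (-27*-12 - -22*10)=544; twice the area = |2252| = 2252; area = 1126; boundary points = 3 + 1 + 1 + 1 + 1 + 1 = 8; strictly interior points = area - boundary/2 + 1 = 1123; answer 1123
Step 2: Y1 = 1123; r = 3669; 3669 = 3 * 1223; sigma = (1 + 3) * (1 + 1223) = 4 * 1224 = 4896; answer 4896

4896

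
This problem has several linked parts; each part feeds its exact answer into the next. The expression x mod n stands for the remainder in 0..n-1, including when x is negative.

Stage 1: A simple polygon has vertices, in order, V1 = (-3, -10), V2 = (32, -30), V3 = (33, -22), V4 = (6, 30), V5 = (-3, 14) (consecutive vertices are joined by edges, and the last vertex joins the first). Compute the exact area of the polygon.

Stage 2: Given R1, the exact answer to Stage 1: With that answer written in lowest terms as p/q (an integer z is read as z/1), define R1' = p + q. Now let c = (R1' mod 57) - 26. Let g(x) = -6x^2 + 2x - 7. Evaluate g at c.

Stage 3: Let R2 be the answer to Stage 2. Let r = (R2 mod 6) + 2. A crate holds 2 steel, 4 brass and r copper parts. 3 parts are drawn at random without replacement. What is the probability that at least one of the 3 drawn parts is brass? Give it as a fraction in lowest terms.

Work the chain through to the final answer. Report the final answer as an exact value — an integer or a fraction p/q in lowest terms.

26/33

Stage 1: cross terms: (-3*-30 - 32*-10)=410, (32*-22 - 33*-30)=286, (33*30 - 6*-22)=1122, (6*14 - -3*30)=174, (-3*-10 - -3*14)=72; twice the area = |2064| = 2064; area = 1032; answer 1032
Stage 2: R1 = 1032; threaded value p + q = 1033; c = -19; -6*(-19)^2 + 2*(-19)^1 - 7 = (-2166) + (-38) + (-7) = -2211; answer -2211
Stage 3: R2 = -2211; r = 5; total draws C(11,3) = 165; complement C(7,3) = 35; favorable 165 - 35 = 130; P = 26/33; answer 26/33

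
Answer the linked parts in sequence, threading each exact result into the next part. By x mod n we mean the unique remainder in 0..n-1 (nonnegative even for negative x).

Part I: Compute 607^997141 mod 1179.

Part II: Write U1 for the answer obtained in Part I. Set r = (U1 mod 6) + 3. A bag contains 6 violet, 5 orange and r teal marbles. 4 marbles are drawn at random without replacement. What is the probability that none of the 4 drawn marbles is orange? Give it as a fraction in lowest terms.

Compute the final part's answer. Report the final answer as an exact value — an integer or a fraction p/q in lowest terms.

Part I: squarings mod 1179: 607^1=607, 607^2=601, 607^4=427, 607^8=763, 607^16=922, 607^32=25, 607^64=625, 607^128=376, 607^256=1075, 607^512=205, 607^1024=760, 607^2048=1069, 607^4096=310, 607^8192=601, 607^16384=427, 607^32768=763, 607^65536=922, 607^131072=25, 607^262144=625, 607^524288=376; 607^997141 = 607^1 * 607^4 * 607^16 * 607^256 * 607^512 * 607^1024 * 607^4096 * 607^8192 * 607^65536 * 607^131072 * 607^262144 * 607^524288 = 1138 (mod 1179); answer 1138
Part II: U1 = 1138; r = 7; total draws C(18,4) = 3060; favorable C(13,4) = 715; P = 143/612; answer 143/612

143/612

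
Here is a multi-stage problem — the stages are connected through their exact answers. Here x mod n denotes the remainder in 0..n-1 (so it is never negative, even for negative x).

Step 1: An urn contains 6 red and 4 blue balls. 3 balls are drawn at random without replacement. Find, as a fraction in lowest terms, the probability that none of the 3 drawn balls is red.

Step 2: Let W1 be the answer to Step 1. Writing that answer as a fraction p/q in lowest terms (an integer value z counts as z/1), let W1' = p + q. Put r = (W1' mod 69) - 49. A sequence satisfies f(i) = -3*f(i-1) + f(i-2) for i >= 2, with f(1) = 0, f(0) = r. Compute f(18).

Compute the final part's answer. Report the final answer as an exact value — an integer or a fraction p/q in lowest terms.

Step 1: total draws C(10,3) = 120; favorable C(4,3) = 4; P = 1/30; answer 1/30
Step 2: W1 = 1/30; threaded value p + q = 31; r = -18; f(2) = -3*(0) + 1*(-18) = -18; iterating: f(2)=-18, f(3)=54, f(4)=-180, f(5)=594, f(6)=-1962, f(7)=6480, f(8)=-21402, f(9)=70686, f(10)=-233460, f(11)=771066, f(12)=-2546658, f(13)=8411040, f(14)=-27779778, f(15)=91750374, f(16)=-303030900, f(17)=1000843074, f(18)=-3305560122; answer -3305560122

-3305560122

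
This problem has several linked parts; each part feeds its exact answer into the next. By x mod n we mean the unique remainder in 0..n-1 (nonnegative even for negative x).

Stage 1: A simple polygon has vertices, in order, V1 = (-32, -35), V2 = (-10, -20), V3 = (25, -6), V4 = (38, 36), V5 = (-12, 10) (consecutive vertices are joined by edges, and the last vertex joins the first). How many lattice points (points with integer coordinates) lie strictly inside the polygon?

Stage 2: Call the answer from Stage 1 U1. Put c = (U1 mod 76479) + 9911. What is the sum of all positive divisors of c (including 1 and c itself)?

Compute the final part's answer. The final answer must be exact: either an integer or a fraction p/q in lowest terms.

Stage 1: cross terms: (-32*-20 - -10*-35)=290, (-10*-6 - 25*-20)=560, (25*36 - 38*-6)=1128, (38*10 - -12*36)=812, (-12*-35 - -32*10)=740; twice the area = |3530| = 3530; area = 1765; boundary points = 1 + 7 + 1 + 2 + 5 = 16; strictly interior points = area - boundary/2 + 1 = 1758; answer 1758
Stage 2: U1 = 1758; c = 11669; 11669 = 7 * 1667; sigma = (1 + 7) * (1 + 1667) = 8 * 1668 = 13344; answer 13344

13344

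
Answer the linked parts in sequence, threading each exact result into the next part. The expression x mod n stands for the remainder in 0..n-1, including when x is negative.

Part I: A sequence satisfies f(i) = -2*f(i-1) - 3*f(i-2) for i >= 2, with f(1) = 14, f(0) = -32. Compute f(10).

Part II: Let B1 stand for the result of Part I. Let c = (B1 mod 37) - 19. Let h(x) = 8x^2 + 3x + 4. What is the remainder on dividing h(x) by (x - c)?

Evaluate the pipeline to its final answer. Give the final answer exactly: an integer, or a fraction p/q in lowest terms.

Part I: f(2) = -2*(14) - 3*(-32) = 68; iterating: f(2)=68, f(3)=-178, f(4)=152, f(5)=230, f(6)=-916, f(7)=1142, f(8)=464, f(9)=-4354, f(10)=7316; answer 7316
Part II: B1 = 7316; c = 8; remainder = value at the root: 8*(8)^2 + 3*(8)^1 + 4 = (512) + (24) + (4) = 540; answer 540

540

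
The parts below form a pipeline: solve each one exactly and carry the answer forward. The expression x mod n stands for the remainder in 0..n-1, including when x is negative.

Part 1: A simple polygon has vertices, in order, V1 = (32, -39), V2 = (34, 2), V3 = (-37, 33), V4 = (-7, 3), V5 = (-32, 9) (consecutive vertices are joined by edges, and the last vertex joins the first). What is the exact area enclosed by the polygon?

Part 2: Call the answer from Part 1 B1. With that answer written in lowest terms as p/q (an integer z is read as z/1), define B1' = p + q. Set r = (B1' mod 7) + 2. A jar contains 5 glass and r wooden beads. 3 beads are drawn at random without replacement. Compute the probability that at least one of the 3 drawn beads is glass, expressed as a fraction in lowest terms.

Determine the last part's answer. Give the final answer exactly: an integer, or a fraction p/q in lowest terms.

Part 1: cross terms: (32*2 - 34*-39)=1390, (34*33 - -37*2)=1196, (-37*3 - -7*33)=120, (-7*9 - -32*3)=33, (-32*-39 - 32*9)=960; twice the area = |3699| = 3699; area = 3699/2; answer 3699/2
Part 2: B1 = 3699/2; threaded value p + q = 3701; r = 7; total draws C(12,3) = 220; complement C(7,3) = 35; favorable 220 - 35 = 185; P = 37/44; answer 37/44

37/44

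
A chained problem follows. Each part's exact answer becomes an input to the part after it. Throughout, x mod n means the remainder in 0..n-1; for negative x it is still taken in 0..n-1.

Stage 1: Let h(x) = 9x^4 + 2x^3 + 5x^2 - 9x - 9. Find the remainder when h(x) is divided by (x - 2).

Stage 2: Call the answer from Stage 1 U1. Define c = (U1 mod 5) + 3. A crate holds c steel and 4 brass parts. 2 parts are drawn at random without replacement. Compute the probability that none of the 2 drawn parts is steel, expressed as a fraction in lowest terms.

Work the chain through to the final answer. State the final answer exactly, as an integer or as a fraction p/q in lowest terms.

2/15

Stage 1: remainder = value at the root: 9*(2)^4 + 2*(2)^3 + 5*(2)^2 - 9*(2)^1 - 9 = (144) + (16) + (20) + (-18) + (-9) = 153; answer 153
Stage 2: U1 = 153; c = 6; total draws C(10,2) = 45; favorable C(4,2) = 6; P = 2/15; answer 2/15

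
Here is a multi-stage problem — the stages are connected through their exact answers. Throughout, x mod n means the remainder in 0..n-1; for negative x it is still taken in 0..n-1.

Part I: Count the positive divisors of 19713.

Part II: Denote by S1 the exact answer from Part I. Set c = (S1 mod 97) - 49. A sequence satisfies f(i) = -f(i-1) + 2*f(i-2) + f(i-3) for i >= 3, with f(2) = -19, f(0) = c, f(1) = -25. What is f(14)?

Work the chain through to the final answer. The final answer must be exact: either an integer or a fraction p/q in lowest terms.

23459

Part I: 19713 = 3 * 6571; number of divisors = (1+1) * (1+1) = 4; answer 4
Part II: S1 = 4; c = -45; f(3) = -1*(-19) + 2*(-25) + 1*(-45) = -76; iterating: f(3)=-76, f(4)=13, f(5)=-184, f(6)=134, f(7)=-489, f(8)=573, f(9)=-1417, f(10)=2074, f(11)=-4335, f(12)=7066, f(13)=-13662, f(14)=23459; answer 23459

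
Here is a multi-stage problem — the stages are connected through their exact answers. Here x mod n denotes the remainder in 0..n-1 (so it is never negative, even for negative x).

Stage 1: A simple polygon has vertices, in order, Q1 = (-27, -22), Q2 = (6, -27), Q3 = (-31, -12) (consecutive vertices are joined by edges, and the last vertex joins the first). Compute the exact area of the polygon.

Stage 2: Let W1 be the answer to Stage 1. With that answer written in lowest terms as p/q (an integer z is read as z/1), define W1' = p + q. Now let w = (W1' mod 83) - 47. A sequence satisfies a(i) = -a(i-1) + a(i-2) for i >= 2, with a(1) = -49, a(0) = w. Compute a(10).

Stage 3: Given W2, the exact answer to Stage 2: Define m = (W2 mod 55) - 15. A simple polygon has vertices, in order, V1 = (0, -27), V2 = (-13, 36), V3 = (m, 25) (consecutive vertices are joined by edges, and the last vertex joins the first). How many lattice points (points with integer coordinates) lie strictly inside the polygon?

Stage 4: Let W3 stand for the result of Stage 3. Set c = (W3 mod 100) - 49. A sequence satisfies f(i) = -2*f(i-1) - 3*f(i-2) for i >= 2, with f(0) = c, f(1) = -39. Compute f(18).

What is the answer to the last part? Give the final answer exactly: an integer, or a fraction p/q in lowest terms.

Stage 1: cross terms: (-27*-27 - 6*-22)=861, (6*-12 - -31*-27)=-909, (-31*-22 - -27*-12)=358; twice the area = |310| = 310; area = 155; answer 155
Stage 2: W1 = 155; threaded value p + q = 156; w = 26; a(2) = -1*(-49) + 1*(26) = 75; iterating: a(2)=75, a(3)=-124, a(4)=199, a(5)=-323, a(6)=522, a(7)=-845, a(8)=1367, a(9)=-2212, a(10)=3579; answer 3579
Stage 3: W2 = 3579; m = -11; cross terms: (0*36 - -13*-27)=-351, (-13*25 - -11*36)=71, (-11*-27 - 0*25)=297; twice the area = |17| = 17; area = 17/2; boundary points = 1 + 1 + 1 = 3; strictly interior points = area - boundary/2 + 1 = 8; answer 8
Stage 4: W3 = 8; c = -41; f(2) = -2*(-39) - 3*(-41) = 201; iterating: f(2)=201, f(3)=-285, f(4)=-33, f(5)=921, f(6)=-1743, f(7)=723, f(8)=3783, f(9)=-9735, f(10)=8121, f(11)=12963, f(12)=-50289, f(13)=61689, f(14)=27489, f(15)=-240045, f(16)=397623, f(17)=-75111, f(18)=-1042647; answer -1042647

-1042647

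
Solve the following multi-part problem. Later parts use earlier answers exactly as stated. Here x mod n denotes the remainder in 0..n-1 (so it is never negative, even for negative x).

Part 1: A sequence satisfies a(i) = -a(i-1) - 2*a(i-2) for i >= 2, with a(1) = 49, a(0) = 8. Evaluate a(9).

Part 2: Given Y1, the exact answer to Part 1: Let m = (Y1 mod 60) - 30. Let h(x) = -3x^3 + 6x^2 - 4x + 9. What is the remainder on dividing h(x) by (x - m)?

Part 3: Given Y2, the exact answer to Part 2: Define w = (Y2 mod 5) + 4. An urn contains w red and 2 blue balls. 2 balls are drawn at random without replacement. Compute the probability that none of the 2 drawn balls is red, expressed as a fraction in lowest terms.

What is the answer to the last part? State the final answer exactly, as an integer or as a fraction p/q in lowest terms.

1/28

Part 1: a(2) = -1*(49) - 2*(8) = -65; iterating: a(2)=-65, a(3)=-33, a(4)=163, a(5)=-97, a(6)=-229, a(7)=423, a(8)=35, a(9)=-881; answer -881
Part 2: Y1 = -881; m = -11; remainder = value at the root: -3*(-11)^3 + 6*(-11)^2 - 4*(-11)^1 + 9 = (3993) + (726) + (44) + (9) = 4772; answer 4772
Part 3: Y2 = 4772; w = 6; total draws C(8,2) = 28; favorable C(2,2) = 1; P = 1/28; answer 1/28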